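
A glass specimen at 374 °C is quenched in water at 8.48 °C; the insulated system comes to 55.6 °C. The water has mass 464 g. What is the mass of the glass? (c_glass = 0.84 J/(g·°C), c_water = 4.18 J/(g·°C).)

Conservation of energy gives ΣQ = 0:
m×0.84×(55.6 − 374) + 464×4.18×(55.6 − 8.48) = 0
-267.46 m = -91390
m = -91390/-267.46 ≈ 341.7 g

m ≈ 342 g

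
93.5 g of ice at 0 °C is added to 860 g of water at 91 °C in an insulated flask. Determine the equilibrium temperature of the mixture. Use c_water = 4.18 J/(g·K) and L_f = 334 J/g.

T_f ≈ 74.2 °C

Setting the total heat transfer to zero:
latent heat to melt: 93.5×334 = 31229
  meltwater 0→T: 93.5×4.18×T = 390.83 T
  water cools: 860×4.18×(T − 91) = 3594.8(T − 91)
3985.6 T = 327127 − 31229 = 295898
T ≈ 74.24 °C (positive, so assuming full melt was valid).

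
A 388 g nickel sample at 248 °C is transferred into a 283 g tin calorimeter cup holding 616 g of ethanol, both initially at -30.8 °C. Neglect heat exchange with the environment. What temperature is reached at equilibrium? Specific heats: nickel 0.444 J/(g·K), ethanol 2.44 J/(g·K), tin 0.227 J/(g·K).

T_f ≈ -3.2 °C

T_f = Σ m_i c_i T_i / Σ m_i c_i:
T_f = (172.27×248 + 1503×(-30.8) + 64.24×(-30.8)) / (172.27 + 1503 + 64.24)
    = -5548.8 / 1739.6 ≈ -3.19 °C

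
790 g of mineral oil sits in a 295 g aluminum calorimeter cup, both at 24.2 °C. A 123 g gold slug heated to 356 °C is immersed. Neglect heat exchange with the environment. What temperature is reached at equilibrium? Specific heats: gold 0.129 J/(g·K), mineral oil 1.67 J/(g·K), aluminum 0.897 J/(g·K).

T_f ≈ 27.5 °C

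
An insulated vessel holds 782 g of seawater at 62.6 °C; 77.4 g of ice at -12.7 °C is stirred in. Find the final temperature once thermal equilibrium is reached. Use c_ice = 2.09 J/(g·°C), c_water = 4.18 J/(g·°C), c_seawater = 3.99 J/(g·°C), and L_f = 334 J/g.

Conservation of energy gives ΣQ = 0:
ice -12.7→0 °C: 77.4·2.09·12.7 = 2054.4
  melt ice: 77.4·334 = 25852
  warm the meltwater: 323.53 T
  seawater cools: 782·3.99·(T − 62.6) = 3120.2(T − 62.6)
3443.7 T = 195323 − 27906 = 167417
T ≈ 48.62 °C (positive, so assuming full melt was valid).

T_f ≈ 48.6 °C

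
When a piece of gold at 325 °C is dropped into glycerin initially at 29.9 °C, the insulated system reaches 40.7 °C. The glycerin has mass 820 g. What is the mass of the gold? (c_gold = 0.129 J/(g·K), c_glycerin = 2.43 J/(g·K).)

m ≈ 587 g

|Q_gold| = |Q_glycerin|:
m·0.129·(325 − 40.7) = 820·2.43·(40.7 − 29.9)
36.67 m = 21520  ⇒  m ≈ 586.8 g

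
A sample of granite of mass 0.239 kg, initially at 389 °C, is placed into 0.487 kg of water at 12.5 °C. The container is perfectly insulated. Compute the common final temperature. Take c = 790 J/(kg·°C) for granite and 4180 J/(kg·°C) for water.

T_f ≈ 44.5 °C

Setting the total heat transfer to zero:
0.239·790·(T − 389) + 0.487·4180·(T − 12.5) = 0
(188.81 + 2035.7) T = 188.81·389 + 2035.7·12.5
T = 98893 / 2224.5 = 44.5 °C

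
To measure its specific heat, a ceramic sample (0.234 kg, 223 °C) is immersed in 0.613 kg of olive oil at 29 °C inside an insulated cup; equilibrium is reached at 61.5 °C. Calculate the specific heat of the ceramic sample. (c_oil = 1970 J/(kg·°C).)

Heat gained plus heat lost sum to zero:
0.234·c·(61.5 − 223) + 0.613·1970·(61.5 − 29) = 0
-37.79 c = -39247
c = -39247/-37.79 ≈ 1039 J/(kg·°C)

c ≈ 1040 J/(kg·°C)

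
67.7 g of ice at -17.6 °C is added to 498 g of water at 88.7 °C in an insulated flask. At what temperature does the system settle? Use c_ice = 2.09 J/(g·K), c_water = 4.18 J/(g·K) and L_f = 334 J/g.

Heat gained plus heat lost sum to zero:
warm ice to 0 °C: 67.7×2.09×(0 − (-17.6)) = 2490.3; latent heat to melt: 67.7×334 = 22612; warm the meltwater: 282.99 T; water: 2081.6(T − 88.7)
2364.6 T = 184641 − 25102 = 159539
T ≈ 67.47 °C. Since T > 0 °C, the all-ice-melts assumption holds.

T_f ≈ 67.5 °C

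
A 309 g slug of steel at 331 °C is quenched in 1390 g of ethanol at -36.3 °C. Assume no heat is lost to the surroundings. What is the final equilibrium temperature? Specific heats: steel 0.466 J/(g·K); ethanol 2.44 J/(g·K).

T_f ≈ -21.3 °C

With ΣQ=0 the equilibrium temperature is the m·c-weighted mean:
T_f = (143.99×331 + 3391.6×(-36.3)) / (143.99 + 3391.6)
    = -75453 / 3535.6 ≈ -21.34 °C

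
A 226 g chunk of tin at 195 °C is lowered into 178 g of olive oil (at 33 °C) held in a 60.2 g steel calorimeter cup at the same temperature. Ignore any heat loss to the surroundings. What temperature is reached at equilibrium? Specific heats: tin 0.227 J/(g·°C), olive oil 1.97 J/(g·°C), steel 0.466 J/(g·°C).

Energy conservation, ΣQ = 0:
226*0.227*(T − 195) + 178*1.97*(T − 33) + 60.2*0.466*(T − 33) = 0
51.3(T − 195) + 350.66(T − 33) + 28.05(T − 33) = 0
(51.3 + 350.66 + 28.05) T = 51.3*195 + 350.66*33 + 28.05*33
T ≈ 52.33 °C

T_f ≈ 52.3 °C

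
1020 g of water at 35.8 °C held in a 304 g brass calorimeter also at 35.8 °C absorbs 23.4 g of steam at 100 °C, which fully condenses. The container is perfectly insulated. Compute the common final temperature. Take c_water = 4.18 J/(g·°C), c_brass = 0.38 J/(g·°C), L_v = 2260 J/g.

Taking heat into each body as positive, Σ m c ΔT = 0:
condense steam: −23.4×2260 = −52884; condensed water 100 °C→T: 97.81(T − 100); original water: 4263.6(T − 35.8); brass cup: 304×0.38×(T − 35.8) = 115.52(T − 35.8)
4476.9 T = 52884 + 9781.2 + 156772 = 219438
T ≈ 49.02 °C — below 100 °C, confirming all the steam condensed.

T_f ≈ 49.0 °C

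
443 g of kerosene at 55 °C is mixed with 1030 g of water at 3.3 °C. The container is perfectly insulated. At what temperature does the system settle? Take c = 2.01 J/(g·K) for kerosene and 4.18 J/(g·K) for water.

T_f ≈ 12.2 °C

Set heat shed by the hot body equal to heat absorbed by the cold body:
443*2.01*(55 − T) = 1030*4.18*(T − 3.3)
890.43(55 − T) = 4305.4(T − 3.3)
5195.8 T = 63181  ⇒  T ≈ 12.16 °C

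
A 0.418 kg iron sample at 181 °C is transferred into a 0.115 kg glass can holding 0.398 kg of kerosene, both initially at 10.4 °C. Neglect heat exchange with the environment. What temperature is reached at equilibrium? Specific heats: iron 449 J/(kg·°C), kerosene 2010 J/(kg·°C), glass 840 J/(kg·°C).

T_f ≈ 39.9 °C

Energy conservation, ΣQ = 0:
0.418×449×(T − 181) + 0.398×2010×(T − 10.4) + 0.115×840×(T − 10.4) = 0
187.68(T − 181) + 799.98(T − 10.4) + 96.6(T − 10.4) = 0
(187.68 + 799.98 + 96.6) T = 187.68×181 + 799.98×10.4 + 96.6×10.4
T = 43295 / 1084.3 = 39.9 °C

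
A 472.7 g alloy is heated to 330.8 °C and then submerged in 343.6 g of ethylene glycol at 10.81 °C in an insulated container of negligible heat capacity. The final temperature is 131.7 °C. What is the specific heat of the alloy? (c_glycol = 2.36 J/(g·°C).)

m_s c (T_s − T_f) = m_glycol c_glycol (T_f − T_0):
472.7·c·(330.8 − 131.7) = 343.6·2.36·(131.7 − 10.81)
94115 c = 98029  ⇒  c ≈ 1.042 J/(g·°C)

c ≈ 1.04 J/(g·°C)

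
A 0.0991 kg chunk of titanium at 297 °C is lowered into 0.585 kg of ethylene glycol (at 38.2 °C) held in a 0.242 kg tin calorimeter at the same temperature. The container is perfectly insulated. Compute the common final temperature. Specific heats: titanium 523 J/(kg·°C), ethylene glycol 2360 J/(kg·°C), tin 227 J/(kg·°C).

With ΣQ=0 the equilibrium temperature is the m·c-weighted mean:
T_f = (51.83×297 + 1380.6×38.2 + 54.93×38.2) / (51.83 + 1380.6 + 54.93)
    = 70231 / 1487.4 ≈ 47.22 °C

T_f ≈ 47.2 °C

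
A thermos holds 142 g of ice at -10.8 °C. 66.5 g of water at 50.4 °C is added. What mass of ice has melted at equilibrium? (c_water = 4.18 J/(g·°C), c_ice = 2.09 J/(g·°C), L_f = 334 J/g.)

Heat available from the water dropping to 0 °C: 66.5·4.18·50.4 = 14010 J.
Warming the ice to 0 °C takes 142·2.09·10.8 = 3205.2 J, leaving 10804 J for melting.
Fully melting the ice requires m_ice L_f = 142·334 = 47428 J.
10804 J < 47428 J, so only part of the ice melts and the system sits at 0 °C.
m_melt = 10804 / L_f = 32.35 g.

m_melted ≈ 32.3 g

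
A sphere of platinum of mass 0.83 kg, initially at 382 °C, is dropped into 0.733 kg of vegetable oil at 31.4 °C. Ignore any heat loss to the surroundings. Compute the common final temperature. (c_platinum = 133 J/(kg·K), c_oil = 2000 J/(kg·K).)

T_f ≈ 56.0 °C

Conservation of energy gives ΣQ = 0:
0.83×133×(T − 382) + 0.733×2000×(T − 31.4) = 0
(110.39 + 1466) T = 110.39×382 + 1466×31.4
T ≈ 55.95 °C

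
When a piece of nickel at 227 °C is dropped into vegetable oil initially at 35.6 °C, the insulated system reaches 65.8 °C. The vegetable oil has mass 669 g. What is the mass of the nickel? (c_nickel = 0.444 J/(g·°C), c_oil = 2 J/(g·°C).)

m ≈ 565 g

|Q_nickel| = |Q_oil|:
m·0.444·(227 − 65.8) = 669·2·(65.8 − 35.6)
71.57 m = 40408  ⇒  m ≈ 564.6 g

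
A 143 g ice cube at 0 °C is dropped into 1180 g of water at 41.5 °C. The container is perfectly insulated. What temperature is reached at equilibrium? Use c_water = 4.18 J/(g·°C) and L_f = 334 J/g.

T_f ≈ 28.4 °C

Setting the total heat transfer to zero:
melt ice: 143×334 = 47762; warm the meltwater: 597.74 T; water: 4932.4(T − 41.5)
5530.1 T = 204695 − 47762 = 156933
T ≈ 28.38 °C. Since T > 0 °C, the all-ice-melts assumption holds.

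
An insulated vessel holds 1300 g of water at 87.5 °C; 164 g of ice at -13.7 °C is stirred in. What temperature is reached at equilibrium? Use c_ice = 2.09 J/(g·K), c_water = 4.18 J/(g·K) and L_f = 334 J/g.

Let T be the final temperature. ΣQ_i = 0:
warm ice to 0 °C: 164×2.09×(0 − (-13.7)) = 4695.8; melt ice: 164×334 = 54776; warm the meltwater: 685.52 T; water: 5434(T − 87.5)
6119.5 T = 475475 − 59472 = 416003
T ≈ 67.98 °C. Since T > 0 °C, the all-ice-melts assumption holds.

T_f ≈ 68.0 °C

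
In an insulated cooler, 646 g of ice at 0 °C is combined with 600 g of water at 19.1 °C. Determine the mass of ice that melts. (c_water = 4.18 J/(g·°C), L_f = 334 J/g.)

Cooling the water to 0 °C releases 600×4.18×19.1 = 47903 J.
To melt every bit of ice: 646×334 = 215764 J.
47903 J < 215764 J, so only part of the ice melts and the system sits at 0 °C.
Mass melted = 47903/334 ≈ 143.4 g.

m_melted ≈ 143 g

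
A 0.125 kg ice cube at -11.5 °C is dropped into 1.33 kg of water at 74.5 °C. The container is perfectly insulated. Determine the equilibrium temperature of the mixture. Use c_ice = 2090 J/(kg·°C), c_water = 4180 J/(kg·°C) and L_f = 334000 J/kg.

T_f ≈ 60.7 °C

Sum of m c ΔT and latent-heat terms is zero:
warm ice to 0 °C: 0.125·2090·(0 − (-11.5)) = 3004.4
  fusion: m_ice L_f = 0.125·334000 = 41750
  meltwater 0→T: 0.125·4180·T = 522.5 T
  water cools: 1.33·4180·(T − 74.5) = 5559.4(T − 74.5)
6081.9 T = 414175 − 44754 = 369421
T ≈ 60.74 °C — above 0 °C, consistent with complete melting.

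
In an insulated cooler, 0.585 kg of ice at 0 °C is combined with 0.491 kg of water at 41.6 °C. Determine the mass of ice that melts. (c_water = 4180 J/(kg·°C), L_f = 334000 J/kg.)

m_melted ≈ 0.256 kg

Heat available from the water dropping to 0 °C: 0.491·4180·41.6 = 85379 J.
To melt every bit of ice: 0.585·334000 = 195390 J.
That's not enough to melt it all — equilibrium is at 0 °C with ice remaining.
m_melt = 85379 / L_f = 0.2556 kg.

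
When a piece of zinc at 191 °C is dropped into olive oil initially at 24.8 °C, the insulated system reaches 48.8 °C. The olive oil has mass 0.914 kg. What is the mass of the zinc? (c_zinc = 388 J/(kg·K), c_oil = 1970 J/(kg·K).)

Let T be the final temperature. ΣQ_i = 0:
m·388·(48.8 − 191) + 0.914·1970·(48.8 − 24.8) = 0
-55174 m = -43214
m = -43214/-55174 ≈ 0.7832 kg

m ≈ 0.783 kg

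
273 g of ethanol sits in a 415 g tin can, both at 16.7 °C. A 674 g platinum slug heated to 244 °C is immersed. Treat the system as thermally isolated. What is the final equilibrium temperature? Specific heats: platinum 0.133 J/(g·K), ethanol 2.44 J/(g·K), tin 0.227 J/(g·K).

Net heat exchanged in the isolated system is zero:
674×0.133×(T − 244) + 273×2.44×(T − 16.7) + 415×0.227×(T − 16.7) = 0
89.64(T − 244) + 666.12(T − 16.7) + 94.2(T − 16.7) = 0
(89.64 + 666.12 + 94.2) T = 89.64×244 + 666.12×16.7 + 94.2×16.7
T ≈ 40.67 °C

T_f ≈ 40.7 °C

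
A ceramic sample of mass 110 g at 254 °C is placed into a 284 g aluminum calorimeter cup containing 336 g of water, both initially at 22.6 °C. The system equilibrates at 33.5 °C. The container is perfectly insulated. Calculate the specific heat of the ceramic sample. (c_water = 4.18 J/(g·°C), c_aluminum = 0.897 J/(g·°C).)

c ≈ 0.746 J/(g·°C)

Energy conservation, ΣQ = 0:
110·c·(33.5 − 254) + 336·4.18·(33.5 − 22.6) + 284·0.897·(33.5 − 22.6) = 0
-24255 c = -18086
c = -18086/-24255 ≈ 0.7456 J/(g·°C)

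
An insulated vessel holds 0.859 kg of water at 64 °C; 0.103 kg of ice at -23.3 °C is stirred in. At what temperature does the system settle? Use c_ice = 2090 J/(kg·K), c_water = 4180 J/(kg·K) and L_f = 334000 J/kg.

T_f ≈ 47.3 °C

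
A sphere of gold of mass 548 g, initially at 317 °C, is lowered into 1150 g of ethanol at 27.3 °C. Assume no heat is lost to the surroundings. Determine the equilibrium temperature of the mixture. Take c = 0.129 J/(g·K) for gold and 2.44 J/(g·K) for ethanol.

Let T be the final temperature. ΣQ_i = 0:
548·0.129·(T − 317) + 1150·2.44·(T − 27.3) = 0
2876.7 T = 99013
T = 99013 / 2876.7 = 34.4 °C

T_f ≈ 34.4 °C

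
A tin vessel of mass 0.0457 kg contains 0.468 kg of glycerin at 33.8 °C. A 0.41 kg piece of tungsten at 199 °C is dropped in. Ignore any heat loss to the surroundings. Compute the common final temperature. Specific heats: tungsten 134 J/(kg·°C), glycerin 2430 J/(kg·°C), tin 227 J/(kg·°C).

T_f ≈ 41.3 °C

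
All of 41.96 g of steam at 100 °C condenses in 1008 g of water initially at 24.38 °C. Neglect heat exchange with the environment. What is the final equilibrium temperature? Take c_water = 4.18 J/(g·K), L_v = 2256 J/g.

Heat gained plus heat lost sum to zero:
latent heat released on condensation: 41.96·2256 = 94662; condensed water 100 °C→T: 175.39(T − 100); water warms: 1008·4.18·(T − 24.38) = 4213.4(T − 24.38)
4388.8 T = 94662 + 17539 + 102724 = 214925
T ≈ 48.97 °C — below 100 °C, confirming all the steam condensed.

T_f ≈ 49.0 °C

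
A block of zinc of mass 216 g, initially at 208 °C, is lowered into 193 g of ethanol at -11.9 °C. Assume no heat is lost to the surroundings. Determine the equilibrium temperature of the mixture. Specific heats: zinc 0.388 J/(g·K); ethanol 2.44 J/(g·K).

With ΣQ=0 the equilibrium temperature is the m·c-weighted mean:
T_f = (83.81×208 + 470.92×(-11.9)) / (83.81 + 470.92)
    = 11828 / 554.73 ≈ 21.32 °C

T_f ≈ 21.3 °C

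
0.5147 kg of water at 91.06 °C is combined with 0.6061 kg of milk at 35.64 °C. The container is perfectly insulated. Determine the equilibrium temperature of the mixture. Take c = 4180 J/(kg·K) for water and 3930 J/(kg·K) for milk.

T_f ≈ 61.9 °C

Net heat exchanged in the isolated system is zero:
0.5147×4180×(T − 91.06) + 0.6061×3930×(T − 35.64) = 0
2151.4(T − 91.06) + 2382(T − 35.64) = 0
4533.4 T = 280804
T = 280804 / 4533.4 = 61.9 °C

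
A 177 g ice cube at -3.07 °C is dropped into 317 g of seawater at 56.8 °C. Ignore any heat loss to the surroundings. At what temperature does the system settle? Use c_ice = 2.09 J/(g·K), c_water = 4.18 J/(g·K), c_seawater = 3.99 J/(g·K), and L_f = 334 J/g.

Conservation of energy gives ΣQ = 0:
warm ice to 0 °C: 177·2.09·(0 − (-3.07)) = 1135.7
  melt ice: 177·334 = 59118
  warm the meltwater: 739.86 T
  seawater cools: 317·3.99·(T − 56.8) = 1264.8(T − 56.8)
2004.7 T = 71842 − 60254 = 11589
T ≈ 5.78 °C. Since T > 0 °C, the all-ice-melts assumption holds.

T_f ≈ 5.8 °C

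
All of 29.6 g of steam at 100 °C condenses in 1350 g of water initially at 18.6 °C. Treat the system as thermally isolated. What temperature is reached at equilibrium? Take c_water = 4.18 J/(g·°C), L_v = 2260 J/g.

Taking heat into each body as positive, Σ m c ΔT = 0:
steam→water at 100 °C releases m L_v = 29.6×2260 = 66896; condensate cools 100→T: 29.6×4.18×(T − 100) = 123.73(T − 100); water warms: 1350×4.18×(T − 18.6) = 5643(T − 18.6)
5766.7 T = 66896 + 12373 + 104960 = 184229
T ≈ 31.95 °C (< 100 °C, so full condensation is consistent).

T_f ≈ 31.9 °C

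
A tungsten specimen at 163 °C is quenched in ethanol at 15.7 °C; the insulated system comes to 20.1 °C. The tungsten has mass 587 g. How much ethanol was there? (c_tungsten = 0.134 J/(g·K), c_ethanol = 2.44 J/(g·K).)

Heat gained plus heat lost sum to zero:
587×0.134×(20.1 − 163) + m×2.44×(20.1 − 15.7) = 0
10.74 m = 11240
m = 11240/10.74 ≈ 1047 g

m ≈ 1050 g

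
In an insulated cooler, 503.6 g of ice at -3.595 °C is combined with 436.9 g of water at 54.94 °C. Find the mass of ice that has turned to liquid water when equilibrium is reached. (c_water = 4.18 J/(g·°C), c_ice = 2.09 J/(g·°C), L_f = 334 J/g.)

Heat available from the water dropping to 0 °C: 436.9×4.18×54.94 = 100334 J.
Warming the ice to 0 °C takes 503.6×2.09×3.595 = 3783.8 J, leaving 96550 J for melting.
Fully melting the ice requires m_ice L_f = 503.6×334 = 168202 J.
Since 96550 < 168202 J, not all the ice melts; equilibrium is at 0 °C.
Mass melted = 96550/334 ≈ 289.1 g.

m_melted ≈ 289 g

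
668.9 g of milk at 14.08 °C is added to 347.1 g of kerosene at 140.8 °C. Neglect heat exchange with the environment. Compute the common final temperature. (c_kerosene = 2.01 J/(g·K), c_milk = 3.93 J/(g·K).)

T_f ≈ 40.7 °C

Heat gained plus heat lost sum to zero:
347.1×2.01×(T − 140.8) + 668.9×3.93×(T − 14.08) = 0
3326.4 T = 135245
T = 135245 / 3326.4 = 40.7 °C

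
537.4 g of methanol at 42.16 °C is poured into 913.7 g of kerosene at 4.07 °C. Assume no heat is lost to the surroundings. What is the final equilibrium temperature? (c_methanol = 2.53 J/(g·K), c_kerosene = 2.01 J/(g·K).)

Set heat shed by the hot body equal to heat absorbed by the cold body:
537.4×2.53×(42.16 − T) = 913.7×2.01×(T − 4.07)
1359.6(42.16 − T) = 1836.5(T − 4.07)
3196.2 T = 64796  ⇒  T ≈ 20.27 °C

T_f ≈ 20.3 °C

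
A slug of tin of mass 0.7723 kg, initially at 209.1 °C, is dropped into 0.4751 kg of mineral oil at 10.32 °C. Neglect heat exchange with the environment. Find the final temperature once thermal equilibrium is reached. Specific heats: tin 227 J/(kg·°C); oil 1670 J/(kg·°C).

T_f ≈ 46.3 °C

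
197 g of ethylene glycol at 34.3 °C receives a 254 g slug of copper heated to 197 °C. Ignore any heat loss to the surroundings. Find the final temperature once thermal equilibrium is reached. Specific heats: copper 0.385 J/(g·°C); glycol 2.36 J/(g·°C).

Set heat shed by the hot body equal to heat absorbed by the cold body:
254×0.385×(197 − T) = 197×2.36×(T − 34.3)
97.79(197 − T) = 464.92(T − 34.3)
562.71 T = 35211  ⇒  T ≈ 62.57 °C

T_f ≈ 62.6 °C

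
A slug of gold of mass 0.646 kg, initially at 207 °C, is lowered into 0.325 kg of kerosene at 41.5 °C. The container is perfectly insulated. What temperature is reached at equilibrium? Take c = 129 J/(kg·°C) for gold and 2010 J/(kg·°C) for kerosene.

T_f ≈ 60.2 °C

Taking heat into each body as positive, Σ m c ΔT = 0:
0.646×129×(T − 207) + 0.325×2010×(T − 41.5) = 0
83.33(T − 207) + 653.25(T − 41.5) = 0
736.58 T = 44360
T ≈ 60.22 °C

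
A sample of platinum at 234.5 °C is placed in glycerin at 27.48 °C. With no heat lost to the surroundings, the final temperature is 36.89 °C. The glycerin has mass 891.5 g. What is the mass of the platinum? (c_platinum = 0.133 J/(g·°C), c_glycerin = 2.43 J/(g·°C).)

m ≈ 776 g

Heat lost by the platinum = heat gained by the glycerin:
m·0.133·(234.5 − 36.89) = 891.5·2.43·(36.89 − 27.48)
26.28 m = 20385  ⇒  m ≈ 775.6 g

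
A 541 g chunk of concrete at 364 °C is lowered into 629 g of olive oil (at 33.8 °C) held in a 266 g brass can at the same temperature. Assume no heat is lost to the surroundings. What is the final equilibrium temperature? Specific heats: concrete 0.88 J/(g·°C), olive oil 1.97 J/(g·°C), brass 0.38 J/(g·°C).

T_f = Σ m_i c_i T_i / Σ m_i c_i:
T_f = (476.08·364 + 1239.1·33.8 + 101.08·33.8) / (476.08 + 1239.1 + 101.08)
    = 218592 / 1816.3 ≈ 120.35 °C

T_f ≈ 120.4 °C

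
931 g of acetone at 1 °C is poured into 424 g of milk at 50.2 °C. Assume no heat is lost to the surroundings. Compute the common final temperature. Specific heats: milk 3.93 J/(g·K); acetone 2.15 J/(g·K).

T_f ≈ 23.4 °C

Heat gained plus heat lost sum to zero:
424·3.93·(T − 50.2) + 931·2.15·(T − 1) = 0
1666.3(T − 50.2) + 2001.6(T − 1) = 0
3668 T = 85651
T = 85651/3668 ≈ 23.35 °C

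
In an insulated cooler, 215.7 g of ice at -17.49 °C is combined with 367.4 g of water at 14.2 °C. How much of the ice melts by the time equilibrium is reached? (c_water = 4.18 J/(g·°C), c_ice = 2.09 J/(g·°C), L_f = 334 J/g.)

Water can give up m c ΔT = 367.4×4.18×14.2 = 21807 J before reaching 0 °C.
Warming the ice to 0 °C takes 215.7×2.09×17.49 = 7884.7 J, leaving 13923 J for melting.
To melt every bit of ice: 215.7×334 = 72044 J.
Since 13923 < 72044 J, not all the ice melts; equilibrium is at 0 °C.
m_melted×334 = 13923  ⇒  m_melted ≈ 41.68 g.

m_melted ≈ 41.7 g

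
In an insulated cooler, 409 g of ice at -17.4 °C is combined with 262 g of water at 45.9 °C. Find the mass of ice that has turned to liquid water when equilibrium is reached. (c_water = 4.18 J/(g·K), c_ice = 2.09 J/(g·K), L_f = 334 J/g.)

Cooling the water to 0 °C releases 262·4.18·45.9 = 50268 J.
Warming the ice to 0 °C takes 409·2.09·17.4 = 14874 J, leaving 35394 J for melting.
To melt every bit of ice: 409·334 = 136606 J.
Since 35394 < 136606 J, not all the ice melts; equilibrium is at 0 °C.
Mass melted = 35394/334 ≈ 106 g.

m_melted ≈ 106 g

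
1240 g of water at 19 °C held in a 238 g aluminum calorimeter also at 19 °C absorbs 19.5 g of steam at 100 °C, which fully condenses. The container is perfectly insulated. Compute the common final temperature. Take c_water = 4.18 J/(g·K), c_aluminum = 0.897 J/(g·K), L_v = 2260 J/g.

Setting the total heat transfer to zero:
latent heat released on condensation: 19.5×2260 = 44070
  condensed water 100 °C→T: 81.51(T − 100)
  water warms: 1240×4.18×(T − 19) = 5183.2(T − 19)
  aluminum cup: 238×0.897×(T − 19) = 213.49(T − 19)
5478.2 T = 44070 + 8151 + 102537 = 154758
T ≈ 28.25 °C (< 100 °C, so full condensation is consistent).

T_f ≈ 28.2 °C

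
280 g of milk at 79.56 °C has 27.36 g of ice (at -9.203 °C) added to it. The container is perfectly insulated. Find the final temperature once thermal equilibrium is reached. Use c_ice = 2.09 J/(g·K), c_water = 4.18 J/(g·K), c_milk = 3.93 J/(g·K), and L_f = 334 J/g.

Energy conservation, ΣQ = 0:
warm ice to 0 °C: 27.36·2.09·(0 − (-9.203)) = 526.25; melt ice: 27.36·334 = 9138.2; meltwater 0→T: 27.36·4.18·T = 114.36 T; milk: 1100.4(T − 79.56)
1214.8 T = 87548 − 9664.5 = 77883
T ≈ 64.11 °C — above 0 °C, consistent with complete melting.

T_f ≈ 64.1 °C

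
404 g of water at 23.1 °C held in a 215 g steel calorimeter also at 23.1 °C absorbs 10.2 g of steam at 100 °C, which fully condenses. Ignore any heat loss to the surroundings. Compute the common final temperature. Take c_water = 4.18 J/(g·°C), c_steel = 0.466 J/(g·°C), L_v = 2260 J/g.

T_f ≈ 37.5 °C

Energy balance with sensible and latent terms:
condense steam: −10.2·2260 = −23052
  condensed water 100 °C→T: 42.64(T − 100)
  water warms: 404·4.18·(T − 23.1) = 1688.7(T − 23.1)
  cup: 100.19(T − 23.1)
1831.5 T = 23052 + 4263.6 + 41324 = 68639
T ≈ 37.48 °C, under the boiling point, so the assumption holds.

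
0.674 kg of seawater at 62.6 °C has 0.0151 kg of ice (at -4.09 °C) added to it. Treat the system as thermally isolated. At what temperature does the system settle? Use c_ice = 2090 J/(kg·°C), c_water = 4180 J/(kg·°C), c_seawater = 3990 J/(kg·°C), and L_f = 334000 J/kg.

Conservation of energy gives ΣQ = 0:
ice -4.09→0 °C: 0.0151·2090·4.09 = 129.08; fusion: m_ice L_f = 0.0151·334000 = 5043.4; warm the meltwater: 63.12 T; seawater cools: 0.674·3990·(T − 62.6) = 2689.3(T − 62.6)
2752.4 T = 168348 − 5172.5 = 163175
T ≈ 59.29 °C — above 0 °C, consistent with complete melting.

T_f ≈ 59.3 °C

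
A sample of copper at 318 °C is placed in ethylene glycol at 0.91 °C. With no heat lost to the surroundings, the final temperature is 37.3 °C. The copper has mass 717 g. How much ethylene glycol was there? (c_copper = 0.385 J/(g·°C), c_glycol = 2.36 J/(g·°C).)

Net heat exchanged in the isolated system is zero:
717×0.385×(37.3 − 318) + m×2.36×(37.3 − 0.91) = 0
85.88 m = 77486
m = 77486/85.88 ≈ 902.3 g

m ≈ 902 g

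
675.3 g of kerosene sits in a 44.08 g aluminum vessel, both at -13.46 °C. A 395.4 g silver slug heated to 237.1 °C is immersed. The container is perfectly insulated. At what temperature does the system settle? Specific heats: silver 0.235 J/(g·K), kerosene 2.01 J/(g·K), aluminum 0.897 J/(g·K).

T_f ≈ 2.2 °C

Taking heat into each body as positive, Σ m c ΔT = 0:
395.4*0.235*(T − 237.1) + 675.3*2.01*(T − (-13.46)) + 44.08*0.897*(T − (-13.46)) = 0
1489.8 T = 3228.9
T ≈ 2.17 °C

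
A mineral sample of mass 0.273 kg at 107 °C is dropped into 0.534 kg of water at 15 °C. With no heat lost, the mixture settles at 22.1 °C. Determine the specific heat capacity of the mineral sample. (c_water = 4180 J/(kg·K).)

Net heat exchanged in the isolated system is zero:
0.273·c·(22.1 − 107) + 0.534·4180·(22.1 − 15) = 0
-23.18 c = -15848
c = -15848/-23.18 ≈ 683.8 J/(kg·K)

c ≈ 684 J/(kg·K)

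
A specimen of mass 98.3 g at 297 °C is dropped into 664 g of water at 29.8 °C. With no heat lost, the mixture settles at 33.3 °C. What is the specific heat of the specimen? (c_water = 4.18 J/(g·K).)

c ≈ 0.375 J/(g·K)

Taking heat into each body as positive, Σ m c ΔT = 0:
98.3×c×(33.3 − 297) + 664×4.18×(33.3 − 29.8) = 0
-25922 c = -9714.3
c = -9714.3/-25922 ≈ 0.3748 J/(g·K)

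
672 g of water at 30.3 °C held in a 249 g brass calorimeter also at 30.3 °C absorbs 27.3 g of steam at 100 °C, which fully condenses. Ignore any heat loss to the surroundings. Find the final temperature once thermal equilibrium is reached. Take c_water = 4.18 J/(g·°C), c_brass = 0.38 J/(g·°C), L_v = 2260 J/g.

T_f ≈ 53.4 °C

Heat gained plus heat lost sum to zero:
latent heat released on condensation: 27.3×2260 = 61698
  condensate cools 100→T: 27.3×4.18×(T − 100) = 114.11(T − 100)
  water warms: 672×4.18×(T − 30.3) = 2809(T − 30.3)
  brass cup: 249×0.38×(T − 30.3) = 94.62(T − 30.3)
3017.7 T = 61698 + 11411 + 87978 = 161088
T ≈ 53.38 °C (< 100 °C, so full condensation is consistent).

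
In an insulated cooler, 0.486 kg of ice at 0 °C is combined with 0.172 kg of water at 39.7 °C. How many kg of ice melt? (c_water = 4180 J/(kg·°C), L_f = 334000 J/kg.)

Water can give up m c ΔT = 0.172×4180×39.7 = 28543 J before reaching 0 °C.
Fully melting the ice requires m_ice L_f = 0.486×334000 = 162324 J.
28543 J < 162324 J, so only part of the ice melts and the system sits at 0 °C.
m_melt = 28543 / L_f = 0.08546 kg.

m_melted ≈ 0.0855 kg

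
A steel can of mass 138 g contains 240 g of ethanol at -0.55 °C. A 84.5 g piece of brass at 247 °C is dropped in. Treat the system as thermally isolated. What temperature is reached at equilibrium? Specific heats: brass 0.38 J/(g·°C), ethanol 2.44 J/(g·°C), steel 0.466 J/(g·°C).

T_f ≈ 11.1 °C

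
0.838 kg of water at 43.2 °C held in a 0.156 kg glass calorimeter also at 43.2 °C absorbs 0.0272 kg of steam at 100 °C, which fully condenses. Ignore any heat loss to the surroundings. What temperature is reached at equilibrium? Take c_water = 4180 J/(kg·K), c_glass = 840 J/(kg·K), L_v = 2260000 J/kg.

Energy balance with sensible and latent terms:
steam→water at 100 °C releases m L_v = 0.0272×2260000 = 61472
  condensed water 100 °C→T: 113.7(T − 100)
  water warms: 0.838×4180×(T − 43.2) = 3502.8(T − 43.2)
  cup: 131.04(T − 43.2)
3747.6 T = 61472 + 11370 + 156984 = 229825
T ≈ 61.33 °C (< 100 °C, so full condensation is consistent).

T_f ≈ 61.3 °C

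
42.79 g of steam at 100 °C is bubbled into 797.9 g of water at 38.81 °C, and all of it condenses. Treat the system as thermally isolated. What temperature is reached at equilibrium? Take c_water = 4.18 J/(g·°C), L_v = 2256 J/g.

T_f ≈ 69.4 °C

Conservation of energy gives ΣQ = 0:
latent heat released on condensation: 42.79·2256 = 96534; condensate cools 100→T: 42.79·4.18·(T − 100) = 178.86(T − 100); water warms: 797.9·4.18·(T − 38.81) = 3335.2(T − 38.81)
3514.1 T = 96534 + 17886 + 129440 = 243860
T ≈ 69.40 °C (< 100 °C, so full condensation is consistent).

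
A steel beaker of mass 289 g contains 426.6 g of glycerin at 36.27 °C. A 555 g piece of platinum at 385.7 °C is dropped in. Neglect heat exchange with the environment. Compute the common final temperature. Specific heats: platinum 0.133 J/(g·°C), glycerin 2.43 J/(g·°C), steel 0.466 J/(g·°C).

Heat gained plus heat lost sum to zero:
555·0.133·(T − 385.7) + 426.6·2.43·(T − 36.27) + 289·0.466·(T − 36.27) = 0
1245.1 T = 70954
T = 70954/1245.1 ≈ 56.99 °C

T_f ≈ 57.0 °C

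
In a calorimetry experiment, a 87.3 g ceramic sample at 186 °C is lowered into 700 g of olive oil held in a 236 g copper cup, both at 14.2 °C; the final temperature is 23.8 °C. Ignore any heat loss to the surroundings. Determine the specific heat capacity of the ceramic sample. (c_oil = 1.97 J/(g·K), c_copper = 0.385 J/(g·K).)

Taking heat into each body as positive, Σ m c ΔT = 0:
87.3·c·(23.8 − 186) + 700·1.97·(23.8 − 14.2) + 236·0.385·(23.8 − 14.2) = 0
-14160 c = -14111
c = -14111/-14160 ≈ 0.9965 J/(g·K)

c ≈ 0.997 J/(g·K)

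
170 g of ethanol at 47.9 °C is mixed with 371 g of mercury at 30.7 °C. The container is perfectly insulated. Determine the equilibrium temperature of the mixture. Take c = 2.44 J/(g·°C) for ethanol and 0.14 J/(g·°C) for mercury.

T_f ≈ 46.0 °C

Set heat shed by the hot body equal to heat absorbed by the cold body:
170·2.44·(47.9 − T) = 371·0.14·(T − 30.7)
414.8(47.9 − T) = 51.94(T − 30.7)
466.74 T = 21463  ⇒  T ≈ 45.99 °C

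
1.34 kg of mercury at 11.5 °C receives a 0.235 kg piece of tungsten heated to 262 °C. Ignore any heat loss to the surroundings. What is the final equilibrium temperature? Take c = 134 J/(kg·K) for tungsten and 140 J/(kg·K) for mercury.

Setting the total heat transfer to zero:
0.235*134*(T − 262) + 1.34*140*(T − 11.5) = 0
(31.49 + 187.6) T = 31.49*262 + 187.6*11.5
T = 10408/219.09 ≈ 47.50 °C

T_f ≈ 47.5 °C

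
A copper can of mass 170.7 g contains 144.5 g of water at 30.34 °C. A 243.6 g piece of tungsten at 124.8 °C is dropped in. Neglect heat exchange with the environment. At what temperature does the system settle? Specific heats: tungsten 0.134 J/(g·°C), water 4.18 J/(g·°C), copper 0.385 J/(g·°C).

Let T be the final temperature. ΣQ_i = 0:
243.6·0.134·(T − 124.8) + 144.5·4.18·(T − 30.34) + 170.7·0.385·(T − 30.34) = 0
32.64(T − 124.8) + 604.01(T − 30.34) + 65.72(T − 30.34) = 0
(32.64 + 604.01 + 65.72) T = 32.64·124.8 + 604.01·30.34 + 65.72·30.34
T = 24393/702.37 ≈ 34.73 °C

T_f ≈ 34.7 °C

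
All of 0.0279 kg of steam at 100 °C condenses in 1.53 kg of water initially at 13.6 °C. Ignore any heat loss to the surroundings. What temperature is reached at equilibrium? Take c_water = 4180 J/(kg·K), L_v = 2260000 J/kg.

T_f ≈ 24.8 °C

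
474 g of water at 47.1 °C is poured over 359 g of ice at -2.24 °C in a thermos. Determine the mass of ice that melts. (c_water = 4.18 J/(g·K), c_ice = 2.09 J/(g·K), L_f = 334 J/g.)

m_melted ≈ 274 g

Heat available from the water dropping to 0 °C: 474×4.18×47.1 = 93320 J.
Of that, 359×2.09×2.24 = 1680.7 J goes to bring the ice to 0 °C, leaving 91639 J.
To melt every bit of ice: 359×334 = 119906 J.
Since 91639 < 119906 J, not all the ice melts; equilibrium is at 0 °C.
Mass melted = 91639/334 ≈ 274.4 g.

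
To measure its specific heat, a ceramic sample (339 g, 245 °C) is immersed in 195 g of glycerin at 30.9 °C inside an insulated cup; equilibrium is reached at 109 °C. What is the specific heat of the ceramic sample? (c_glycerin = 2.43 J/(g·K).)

Taking heat into each body as positive, Σ m c ΔT = 0:
339·c·(109 − 245) + 195·2.43·(109 − 30.9) = 0
-46104 c = -37008
c = -37008/-46104 ≈ 0.8027 J/(g·K)

c ≈ 0.803 J/(g·K)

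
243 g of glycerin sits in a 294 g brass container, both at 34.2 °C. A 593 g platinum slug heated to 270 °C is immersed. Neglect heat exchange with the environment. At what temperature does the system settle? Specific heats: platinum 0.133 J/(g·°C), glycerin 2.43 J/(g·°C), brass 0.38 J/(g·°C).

Conservation of energy gives ΣQ = 0:
593×0.133×(T − 270) + 243×2.43×(T − 34.2) + 294×0.38×(T − 34.2) = 0
781.08 T = 45310
T = 45310/781.08 ≈ 58.01 °C

T_f ≈ 58.0 °C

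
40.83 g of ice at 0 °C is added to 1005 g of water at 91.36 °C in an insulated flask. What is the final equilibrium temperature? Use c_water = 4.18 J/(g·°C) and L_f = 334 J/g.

Energy balance with sensible and latent terms:
melt ice: 40.83×334 = 13637; meltwater 0→T: 40.83×4.18×T = 170.67 T; water cools: 1005×4.18×(T − 91.36) = 4200.9(T − 91.36)
4371.6 T = 383794 − 13637 = 370157
T ≈ 84.67 °C. Since T > 0 °C, the all-ice-melts assumption holds.

T_f ≈ 84.7 °C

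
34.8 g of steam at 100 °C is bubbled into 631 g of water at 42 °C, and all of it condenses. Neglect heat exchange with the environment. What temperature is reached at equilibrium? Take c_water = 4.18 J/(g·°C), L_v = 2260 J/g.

Taking heat into each body as positive, Σ m c ΔT = 0:
steam→water at 100 °C releases m L_v = 34.8·2260 = 78648; condensate cools 100→T: 34.8·4.18·(T − 100) = 145.46(T − 100); original water: 2637.6(T − 42)
2783 T = 78648 + 14546 + 110778 = 203973
T ≈ 73.29 °C, under the boiling point, so the assumption holds.

T_f ≈ 73.3 °C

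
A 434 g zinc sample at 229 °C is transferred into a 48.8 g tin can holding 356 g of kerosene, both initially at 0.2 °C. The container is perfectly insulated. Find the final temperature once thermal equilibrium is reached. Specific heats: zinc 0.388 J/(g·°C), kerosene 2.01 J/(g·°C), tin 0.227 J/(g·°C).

Conservation of energy gives ΣQ = 0:
434*0.388*(T − 229) + 356*2.01*(T − 0.2) + 48.8*0.227*(T − 0.2) = 0
168.39(T − 229) + 715.56(T − 0.2) + 11.08(T − 0.2) = 0
895.03 T = 38707
T = 38707/895.03 ≈ 43.25 °C

T_f ≈ 43.2 °C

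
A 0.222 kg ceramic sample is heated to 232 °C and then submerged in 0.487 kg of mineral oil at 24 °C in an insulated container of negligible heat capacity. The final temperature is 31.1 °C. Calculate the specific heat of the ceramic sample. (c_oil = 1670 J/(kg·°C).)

c ≈ 129 J/(kg·°C)

Setting the total heat transfer to zero:
0.222·c·(31.1 − 232) + 0.487·1670·(31.1 − 24) = 0
-44.6 c = -5774.4
c = -5774.4/-44.6 ≈ 129.5 J/(kg·°C)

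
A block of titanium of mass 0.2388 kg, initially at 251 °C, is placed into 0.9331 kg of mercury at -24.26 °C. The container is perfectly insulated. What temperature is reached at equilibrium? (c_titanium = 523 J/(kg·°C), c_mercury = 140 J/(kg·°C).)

T_f ≈ 110.3 °C

With ΣQ=0 the equilibrium temperature is the m·c-weighted mean:
T_f = (124.89×251 + 130.63×(-24.26)) / (124.89 + 130.63)
    = 28179 / 255.53 ≈ 110.28 °C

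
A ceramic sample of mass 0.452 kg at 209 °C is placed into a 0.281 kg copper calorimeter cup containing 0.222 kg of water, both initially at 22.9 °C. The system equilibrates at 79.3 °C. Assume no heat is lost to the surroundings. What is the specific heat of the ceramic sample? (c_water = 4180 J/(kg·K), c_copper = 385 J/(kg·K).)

Net heat exchanged in the isolated system is zero:
0.452×c×(79.3 − 209) + 0.222×4180×(79.3 − 22.9) + 0.281×385×(79.3 − 22.9) = 0
-58.62 c = -58439
c = -58439/-58.62 ≈ 996.8 J/(kg·K)

c ≈ 997 J/(kg·K)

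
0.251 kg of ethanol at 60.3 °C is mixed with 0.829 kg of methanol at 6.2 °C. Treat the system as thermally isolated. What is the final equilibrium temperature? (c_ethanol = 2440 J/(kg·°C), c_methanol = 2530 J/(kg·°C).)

T_f ≈ 18.4 °C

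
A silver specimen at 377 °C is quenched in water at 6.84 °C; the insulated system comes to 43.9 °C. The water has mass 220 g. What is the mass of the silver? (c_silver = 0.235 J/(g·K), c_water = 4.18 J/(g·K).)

m ≈ 435 g

Net heat exchanged in the isolated system is zero:
m·0.235·(43.9 − 377) + 220·4.18·(43.9 − 6.84) = 0
-78.28 m = -34080
m = -34080/-78.28 ≈ 435.4 g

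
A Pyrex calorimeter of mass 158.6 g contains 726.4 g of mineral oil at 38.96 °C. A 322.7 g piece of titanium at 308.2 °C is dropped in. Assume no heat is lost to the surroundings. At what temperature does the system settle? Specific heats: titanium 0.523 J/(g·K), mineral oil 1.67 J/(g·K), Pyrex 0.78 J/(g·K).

Taking heat into each body as positive, Σ m c ΔT = 0:
322.7×0.523×(T − 308.2) + 726.4×1.67×(T − 38.96) + 158.6×0.78×(T − 38.96) = 0
(168.77 + 1213.1 + 123.71) T = 168.77×308.2 + 1213.1×38.96 + 123.71×38.96
T = 104097 / 1505.6 = 69.1 °C

T_f ≈ 69.1 °C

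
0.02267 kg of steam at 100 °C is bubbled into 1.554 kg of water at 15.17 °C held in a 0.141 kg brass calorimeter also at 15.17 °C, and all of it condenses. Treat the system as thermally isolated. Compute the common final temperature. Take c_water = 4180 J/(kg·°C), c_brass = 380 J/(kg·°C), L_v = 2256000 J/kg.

T_f ≈ 24.1 °C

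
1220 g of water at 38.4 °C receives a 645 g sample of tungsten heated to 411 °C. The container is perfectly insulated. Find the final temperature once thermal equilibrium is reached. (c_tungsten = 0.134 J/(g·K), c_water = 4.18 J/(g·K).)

T_f ≈ 44.6 °C

Taking heat into each body as positive, Σ m c ΔT = 0:
645·0.134·(T − 411) + 1220·4.18·(T − 38.4) = 0
5186 T = 231347
T = 231347/5186 ≈ 44.61 °C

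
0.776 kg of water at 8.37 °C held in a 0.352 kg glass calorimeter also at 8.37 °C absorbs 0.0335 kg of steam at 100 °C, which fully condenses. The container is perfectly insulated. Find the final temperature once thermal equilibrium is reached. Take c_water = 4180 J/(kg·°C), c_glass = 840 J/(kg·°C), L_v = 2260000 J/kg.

Energy balance with sensible and latent terms:
steam→water at 100 °C releases m L_v = 0.0335×2260000 = 75710
  condensate cools 100→T: 0.0335×4180×(T − 100) = 140.03(T − 100)
  water warms: 0.776×4180×(T − 8.37) = 3243.7(T − 8.37)
  cup: 295.68(T − 8.37)
3679.4 T = 75710 + 14003 + 29624 = 119337
T ≈ 32.43 °C, under the boiling point, so the assumption holds.

T_f ≈ 32.4 °C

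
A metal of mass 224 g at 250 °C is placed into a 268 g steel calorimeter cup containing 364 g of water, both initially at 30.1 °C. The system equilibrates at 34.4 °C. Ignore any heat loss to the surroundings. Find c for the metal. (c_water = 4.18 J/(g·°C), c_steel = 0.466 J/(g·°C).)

Heat gained plus heat lost sum to zero:
224×c×(34.4 − 250) + 364×4.18×(34.4 − 30.1) + 268×0.466×(34.4 − 30.1) = 0
-48294 c = -7079.6
c = -7079.6/-48294 ≈ 0.1466 J/(g·°C)

c ≈ 0.147 J/(g·°C)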